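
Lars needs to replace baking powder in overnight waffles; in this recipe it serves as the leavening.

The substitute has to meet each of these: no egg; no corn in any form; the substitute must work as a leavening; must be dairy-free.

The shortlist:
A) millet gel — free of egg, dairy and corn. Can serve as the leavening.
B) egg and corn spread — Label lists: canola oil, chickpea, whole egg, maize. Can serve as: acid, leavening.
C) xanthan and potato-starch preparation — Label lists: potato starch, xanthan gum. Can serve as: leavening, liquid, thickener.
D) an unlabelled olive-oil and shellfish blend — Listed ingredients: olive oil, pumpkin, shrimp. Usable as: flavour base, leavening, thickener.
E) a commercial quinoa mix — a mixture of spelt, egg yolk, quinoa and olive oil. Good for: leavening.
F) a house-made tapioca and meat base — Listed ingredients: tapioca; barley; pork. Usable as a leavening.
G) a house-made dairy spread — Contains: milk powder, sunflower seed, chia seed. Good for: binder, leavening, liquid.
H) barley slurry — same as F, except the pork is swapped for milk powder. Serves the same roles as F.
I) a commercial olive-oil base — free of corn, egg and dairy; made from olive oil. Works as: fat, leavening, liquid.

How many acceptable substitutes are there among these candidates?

A: all constraints satisfied — keep
B: has maize, so not corn-free; has whole egg, so not egg-free — reject
C: only xanthan gum and potato starch; none excluded — keep
D: no egg, no corn — valid
E: has egg yolk, so not egg-free — out
F: nothing on the exclusion list — keep
G: has milk powder, so not dairy-free — out
H: has milk powder, so not dairy-free — out
I: no dairy, no corn — OK

5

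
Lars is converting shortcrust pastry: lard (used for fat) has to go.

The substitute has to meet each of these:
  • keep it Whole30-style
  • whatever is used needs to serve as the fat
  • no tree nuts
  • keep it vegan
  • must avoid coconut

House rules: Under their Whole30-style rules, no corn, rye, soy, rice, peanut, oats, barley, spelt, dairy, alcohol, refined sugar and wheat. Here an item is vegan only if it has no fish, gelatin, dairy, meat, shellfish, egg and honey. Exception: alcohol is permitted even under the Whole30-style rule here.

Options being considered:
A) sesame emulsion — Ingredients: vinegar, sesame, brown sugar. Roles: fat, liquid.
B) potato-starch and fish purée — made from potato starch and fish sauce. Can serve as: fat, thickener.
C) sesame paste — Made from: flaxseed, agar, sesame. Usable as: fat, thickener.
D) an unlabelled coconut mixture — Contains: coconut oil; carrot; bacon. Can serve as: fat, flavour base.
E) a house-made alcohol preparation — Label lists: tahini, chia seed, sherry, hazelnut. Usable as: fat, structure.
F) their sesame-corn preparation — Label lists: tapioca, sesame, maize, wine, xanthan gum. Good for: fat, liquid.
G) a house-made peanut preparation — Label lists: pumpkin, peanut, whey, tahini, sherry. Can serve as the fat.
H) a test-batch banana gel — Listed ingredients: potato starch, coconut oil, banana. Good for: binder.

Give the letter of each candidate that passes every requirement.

C

A: has brown sugar, so not Whole30-style — no
B: has fish sauce, so not vegan — reject
C: only sesame, flaxseed and agar; none excluded — OK
D: has bacon, so not vegan; has coconut oil, so not coconut-free — reject
E: has hazelnut, so not tree-nut-free — no
F: has maize, so not Whole30-style — out
G: has whey, so not Whole30-style; has whey, so not vegan — no
H: not usable as a fat; has coconut oil, so not coconut-free — no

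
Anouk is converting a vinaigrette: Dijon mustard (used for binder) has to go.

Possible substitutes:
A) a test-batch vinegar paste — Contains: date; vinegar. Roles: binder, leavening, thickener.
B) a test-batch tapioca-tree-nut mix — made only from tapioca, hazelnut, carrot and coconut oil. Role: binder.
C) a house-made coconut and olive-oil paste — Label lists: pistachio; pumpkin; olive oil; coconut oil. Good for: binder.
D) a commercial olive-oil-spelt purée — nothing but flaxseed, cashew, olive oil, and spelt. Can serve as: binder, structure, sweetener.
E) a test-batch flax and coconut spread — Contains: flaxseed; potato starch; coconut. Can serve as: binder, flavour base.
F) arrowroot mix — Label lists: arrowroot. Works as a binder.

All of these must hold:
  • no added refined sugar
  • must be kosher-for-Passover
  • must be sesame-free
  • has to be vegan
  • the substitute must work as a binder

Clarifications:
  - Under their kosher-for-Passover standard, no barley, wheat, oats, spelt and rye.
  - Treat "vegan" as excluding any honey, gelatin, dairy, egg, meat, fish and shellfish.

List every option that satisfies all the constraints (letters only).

A, B, C, E, F

A: only vinegar and date; none excluded — keep
B: coconut oil and hazelnut etc. — none of it excluded — keep
C: all constraints satisfied — valid
D: has spelt, so not kosher-for-Passover — no
E: nothing on the exclusion list — keep
F: works as a binder, kosher-for-Passover, vegan — keep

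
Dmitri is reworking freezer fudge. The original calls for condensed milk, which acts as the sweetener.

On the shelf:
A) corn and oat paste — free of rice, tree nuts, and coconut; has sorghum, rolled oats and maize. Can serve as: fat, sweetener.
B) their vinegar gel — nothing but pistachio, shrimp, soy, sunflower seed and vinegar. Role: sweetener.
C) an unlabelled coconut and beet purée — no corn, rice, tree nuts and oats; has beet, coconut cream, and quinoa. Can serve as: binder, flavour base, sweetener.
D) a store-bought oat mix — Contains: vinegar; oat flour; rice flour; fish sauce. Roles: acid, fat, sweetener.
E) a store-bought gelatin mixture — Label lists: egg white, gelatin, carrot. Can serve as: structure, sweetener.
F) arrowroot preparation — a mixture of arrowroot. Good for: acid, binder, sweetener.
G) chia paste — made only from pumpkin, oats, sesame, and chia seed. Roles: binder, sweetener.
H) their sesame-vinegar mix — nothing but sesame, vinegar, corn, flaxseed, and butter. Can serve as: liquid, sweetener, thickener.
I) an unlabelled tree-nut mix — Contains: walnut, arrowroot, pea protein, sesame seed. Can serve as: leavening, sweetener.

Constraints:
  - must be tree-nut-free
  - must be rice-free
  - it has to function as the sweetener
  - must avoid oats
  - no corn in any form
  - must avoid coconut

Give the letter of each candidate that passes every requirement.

A: has maize, so not corn-free; has rolled oats, so not oat-free — out
B: has pistachio, so not tree-nut-free — reject
C: has coconut cream, so not coconut-free — reject
D: has rice flour, so not rice-free; has oat flour, so not oat-free — no
E: all constraints satisfied — valid
F: works as a sweetener, no rice, no tree nuts — OK
G: has oats, so not oat-free — no
H: has corn, so not corn-free — reject
I: has walnut, so not tree-nut-free — reject

E, F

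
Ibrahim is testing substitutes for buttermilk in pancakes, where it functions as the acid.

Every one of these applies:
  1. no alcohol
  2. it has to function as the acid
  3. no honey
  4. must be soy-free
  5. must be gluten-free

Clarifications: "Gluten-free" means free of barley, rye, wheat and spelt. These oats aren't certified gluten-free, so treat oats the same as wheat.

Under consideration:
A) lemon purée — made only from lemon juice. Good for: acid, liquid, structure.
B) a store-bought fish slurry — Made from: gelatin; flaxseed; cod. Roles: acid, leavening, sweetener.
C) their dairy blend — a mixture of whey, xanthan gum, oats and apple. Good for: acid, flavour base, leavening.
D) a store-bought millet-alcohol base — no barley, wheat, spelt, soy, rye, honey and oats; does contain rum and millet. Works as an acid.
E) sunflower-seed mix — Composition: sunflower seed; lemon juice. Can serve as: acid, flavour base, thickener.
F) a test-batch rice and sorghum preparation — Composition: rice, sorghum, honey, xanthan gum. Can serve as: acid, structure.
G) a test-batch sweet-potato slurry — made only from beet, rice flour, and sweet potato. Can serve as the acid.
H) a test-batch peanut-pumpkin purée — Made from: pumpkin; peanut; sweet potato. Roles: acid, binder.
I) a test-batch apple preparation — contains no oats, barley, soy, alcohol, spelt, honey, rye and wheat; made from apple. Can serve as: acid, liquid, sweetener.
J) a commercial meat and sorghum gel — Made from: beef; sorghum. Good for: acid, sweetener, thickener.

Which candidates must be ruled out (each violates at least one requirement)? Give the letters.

C, D, F

A: no honey, no alcohol — valid
B: only cod, gelatin and flaxseed; none excluded — keep
C: has oats, so not gluten-free — reject
D: has rum, so not alcohol-free — reject
E: gluten-free, no alcohol — valid
F: has honey, so not honey-free — reject
G: nothing on the exclusion list — valid
H: no honey, no alcohol — valid
I: every rule checks out — OK
J: no alcohol, no soy — valid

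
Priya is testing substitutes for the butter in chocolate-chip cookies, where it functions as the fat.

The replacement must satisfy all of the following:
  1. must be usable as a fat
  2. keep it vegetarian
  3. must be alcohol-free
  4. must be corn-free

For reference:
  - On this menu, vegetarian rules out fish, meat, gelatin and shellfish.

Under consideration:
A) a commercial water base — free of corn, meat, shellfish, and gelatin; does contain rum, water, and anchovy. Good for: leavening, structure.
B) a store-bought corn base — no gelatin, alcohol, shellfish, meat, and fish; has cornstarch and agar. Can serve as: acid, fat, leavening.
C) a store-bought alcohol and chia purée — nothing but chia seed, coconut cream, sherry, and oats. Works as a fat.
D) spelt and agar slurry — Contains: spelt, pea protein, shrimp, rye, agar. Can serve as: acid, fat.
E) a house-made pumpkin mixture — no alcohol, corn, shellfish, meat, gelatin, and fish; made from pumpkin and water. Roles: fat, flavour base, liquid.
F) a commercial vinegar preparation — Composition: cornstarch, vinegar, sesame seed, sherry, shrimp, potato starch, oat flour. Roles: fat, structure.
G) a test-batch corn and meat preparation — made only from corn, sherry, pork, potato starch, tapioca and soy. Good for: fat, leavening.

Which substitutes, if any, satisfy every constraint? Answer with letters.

E

A: not usable as a fat; has anchovy, so not vegetarian (and 1 more) — no
B: has cornstarch, so not corn-free — out
C: has sherry, so not alcohol-free — out
D: has shrimp, so not vegetarian — no
E: every rule checks out — valid
F: has shrimp, so not vegetarian; has cornstarch, so not corn-free (and 1 more) — no
G: has pork, so not vegetarian; has corn, so not corn-free (and 1 more) — out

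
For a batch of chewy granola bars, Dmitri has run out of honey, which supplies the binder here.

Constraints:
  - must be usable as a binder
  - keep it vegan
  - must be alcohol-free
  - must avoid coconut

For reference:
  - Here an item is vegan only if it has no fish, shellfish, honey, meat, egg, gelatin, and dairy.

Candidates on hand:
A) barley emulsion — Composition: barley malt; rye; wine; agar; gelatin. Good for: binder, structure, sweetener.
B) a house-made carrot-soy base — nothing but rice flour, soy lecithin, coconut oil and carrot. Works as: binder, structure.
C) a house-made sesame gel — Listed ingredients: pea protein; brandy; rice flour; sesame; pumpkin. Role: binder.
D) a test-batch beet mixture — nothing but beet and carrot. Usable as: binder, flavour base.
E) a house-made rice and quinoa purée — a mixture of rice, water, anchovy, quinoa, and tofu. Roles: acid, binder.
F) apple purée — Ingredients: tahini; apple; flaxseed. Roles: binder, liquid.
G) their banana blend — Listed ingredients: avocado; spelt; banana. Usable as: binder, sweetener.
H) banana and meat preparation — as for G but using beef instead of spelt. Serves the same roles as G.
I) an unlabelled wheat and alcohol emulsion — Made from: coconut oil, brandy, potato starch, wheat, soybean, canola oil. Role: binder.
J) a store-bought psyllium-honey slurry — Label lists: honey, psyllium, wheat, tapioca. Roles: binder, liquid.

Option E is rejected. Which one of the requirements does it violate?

vegan

usable as a binder: satisfied
vegan: has anchovy — fails
coconut-free: satisfied
alcohol-free: satisfied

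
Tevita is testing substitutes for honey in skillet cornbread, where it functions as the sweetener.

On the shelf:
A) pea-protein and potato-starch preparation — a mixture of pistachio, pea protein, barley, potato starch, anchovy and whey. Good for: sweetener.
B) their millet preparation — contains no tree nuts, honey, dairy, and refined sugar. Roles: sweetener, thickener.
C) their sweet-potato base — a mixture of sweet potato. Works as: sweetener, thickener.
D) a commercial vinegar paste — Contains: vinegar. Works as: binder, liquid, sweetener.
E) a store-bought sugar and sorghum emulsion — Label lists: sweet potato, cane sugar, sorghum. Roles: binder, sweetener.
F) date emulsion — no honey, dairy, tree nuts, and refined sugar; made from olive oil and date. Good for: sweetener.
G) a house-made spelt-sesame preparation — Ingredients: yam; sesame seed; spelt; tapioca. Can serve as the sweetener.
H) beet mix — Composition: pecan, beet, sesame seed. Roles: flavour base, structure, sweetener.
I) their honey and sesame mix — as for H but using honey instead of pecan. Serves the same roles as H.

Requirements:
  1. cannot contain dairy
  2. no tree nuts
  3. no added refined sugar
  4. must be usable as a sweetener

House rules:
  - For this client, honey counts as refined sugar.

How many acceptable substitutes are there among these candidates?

5

A: has whey, so not dairy-free; has pistachio, so not tree-nut-free — reject
B: no dairy, no tree nuts — keep
C: works as a sweetener, no dairy, no-added-sugar — OK
D: all constraints satisfied — keep
E: has cane sugar, so not no-added-sugar — reject
F: no tree nuts, no-added-sugar — OK
G: every rule checks out — OK
H: has pecan, so not tree-nut-free — no
I: has honey, so not no-added-sugar — out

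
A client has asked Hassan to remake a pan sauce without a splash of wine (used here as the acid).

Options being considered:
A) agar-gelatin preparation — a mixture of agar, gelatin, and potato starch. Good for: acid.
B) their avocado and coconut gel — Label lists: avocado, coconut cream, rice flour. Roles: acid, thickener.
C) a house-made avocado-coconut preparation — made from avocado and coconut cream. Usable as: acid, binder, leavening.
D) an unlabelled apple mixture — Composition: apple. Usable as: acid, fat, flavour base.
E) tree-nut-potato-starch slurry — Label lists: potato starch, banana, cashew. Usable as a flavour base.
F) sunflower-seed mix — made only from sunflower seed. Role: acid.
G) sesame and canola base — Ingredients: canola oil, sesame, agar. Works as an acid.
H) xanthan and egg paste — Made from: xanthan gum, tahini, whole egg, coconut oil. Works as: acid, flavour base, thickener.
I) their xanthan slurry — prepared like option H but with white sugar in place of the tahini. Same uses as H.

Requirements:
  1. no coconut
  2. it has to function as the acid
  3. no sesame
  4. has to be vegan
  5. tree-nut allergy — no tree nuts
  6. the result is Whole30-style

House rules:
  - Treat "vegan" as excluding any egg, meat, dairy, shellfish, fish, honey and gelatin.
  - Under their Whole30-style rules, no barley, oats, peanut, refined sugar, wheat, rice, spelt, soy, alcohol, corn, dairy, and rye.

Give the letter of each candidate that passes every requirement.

A: has gelatin, so not vegan — out
B: has rice flour, so not Whole30-style; has coconut cream, so not coconut-free — out
C: has coconut cream, so not coconut-free — no
D: only apple; none excluded — valid
E: not usable as an acid; has cashew, so not tree-nut-free — no
F: only sunflower seed; none excluded — valid
G: has sesame, so not sesame-free — no
H: has whole egg, so not vegan; has coconut oil, so not coconut-free (and 1 more) — no
I: has whole egg, so not vegan; has white sugar, so not Whole30-style (and 1 more) — reject

D, F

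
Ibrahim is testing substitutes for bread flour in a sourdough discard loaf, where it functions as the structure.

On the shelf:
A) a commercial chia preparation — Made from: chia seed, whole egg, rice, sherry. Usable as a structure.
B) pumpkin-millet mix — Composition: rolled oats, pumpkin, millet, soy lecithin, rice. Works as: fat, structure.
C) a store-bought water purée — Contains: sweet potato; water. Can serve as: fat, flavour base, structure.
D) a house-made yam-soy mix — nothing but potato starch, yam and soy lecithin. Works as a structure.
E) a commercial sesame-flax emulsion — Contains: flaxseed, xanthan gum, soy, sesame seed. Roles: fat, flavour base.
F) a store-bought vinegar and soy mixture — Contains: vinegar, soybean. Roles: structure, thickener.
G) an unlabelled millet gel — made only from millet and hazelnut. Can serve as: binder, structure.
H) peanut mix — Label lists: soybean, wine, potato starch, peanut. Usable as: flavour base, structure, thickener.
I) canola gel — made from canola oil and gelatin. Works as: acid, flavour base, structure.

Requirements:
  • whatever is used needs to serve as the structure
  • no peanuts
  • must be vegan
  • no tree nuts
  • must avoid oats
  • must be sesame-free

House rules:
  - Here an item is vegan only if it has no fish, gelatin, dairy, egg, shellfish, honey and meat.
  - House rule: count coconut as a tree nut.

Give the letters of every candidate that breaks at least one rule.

A: has whole egg, so not vegan — out
B: has rolled oats, so not oat-free — no
C: only water and sweet potato; none excluded — OK
D: works as a structure, vegan, no oats — OK
E: not usable as a structure; has sesame seed, so not sesame-free — no
F: only soybean and vinegar; none excluded — valid
G: has hazelnut, so not tree-nut-free — no
H: has peanut, so not peanut-free — no
I: has gelatin, so not vegan — out

A, B, E, G, H, I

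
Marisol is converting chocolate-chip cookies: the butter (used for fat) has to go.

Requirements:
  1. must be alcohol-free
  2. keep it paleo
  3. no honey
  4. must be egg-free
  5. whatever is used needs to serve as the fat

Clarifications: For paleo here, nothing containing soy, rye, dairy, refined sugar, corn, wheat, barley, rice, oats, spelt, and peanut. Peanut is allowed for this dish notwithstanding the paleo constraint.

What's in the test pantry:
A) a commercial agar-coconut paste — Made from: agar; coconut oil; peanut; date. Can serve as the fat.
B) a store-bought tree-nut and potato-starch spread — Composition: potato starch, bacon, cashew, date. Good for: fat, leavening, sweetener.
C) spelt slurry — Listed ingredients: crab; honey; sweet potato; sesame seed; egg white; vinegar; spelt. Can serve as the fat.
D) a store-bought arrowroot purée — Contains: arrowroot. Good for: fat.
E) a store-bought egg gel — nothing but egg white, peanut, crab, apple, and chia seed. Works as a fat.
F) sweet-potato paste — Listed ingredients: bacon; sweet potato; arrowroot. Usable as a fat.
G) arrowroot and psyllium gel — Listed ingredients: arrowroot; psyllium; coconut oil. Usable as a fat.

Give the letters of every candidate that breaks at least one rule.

A: peanut is permitted under the paleo carve-out; nothing else excluded — valid
B: bacon and cashew etc. — none of it excluded — valid
C: has spelt, so not paleo; has egg white, so not egg-free (and 1 more) — no
D: every rule checks out — keep
E: has egg white, so not egg-free — reject
F: all constraints satisfied — valid
G: no alcohol, paleo — keep

C, E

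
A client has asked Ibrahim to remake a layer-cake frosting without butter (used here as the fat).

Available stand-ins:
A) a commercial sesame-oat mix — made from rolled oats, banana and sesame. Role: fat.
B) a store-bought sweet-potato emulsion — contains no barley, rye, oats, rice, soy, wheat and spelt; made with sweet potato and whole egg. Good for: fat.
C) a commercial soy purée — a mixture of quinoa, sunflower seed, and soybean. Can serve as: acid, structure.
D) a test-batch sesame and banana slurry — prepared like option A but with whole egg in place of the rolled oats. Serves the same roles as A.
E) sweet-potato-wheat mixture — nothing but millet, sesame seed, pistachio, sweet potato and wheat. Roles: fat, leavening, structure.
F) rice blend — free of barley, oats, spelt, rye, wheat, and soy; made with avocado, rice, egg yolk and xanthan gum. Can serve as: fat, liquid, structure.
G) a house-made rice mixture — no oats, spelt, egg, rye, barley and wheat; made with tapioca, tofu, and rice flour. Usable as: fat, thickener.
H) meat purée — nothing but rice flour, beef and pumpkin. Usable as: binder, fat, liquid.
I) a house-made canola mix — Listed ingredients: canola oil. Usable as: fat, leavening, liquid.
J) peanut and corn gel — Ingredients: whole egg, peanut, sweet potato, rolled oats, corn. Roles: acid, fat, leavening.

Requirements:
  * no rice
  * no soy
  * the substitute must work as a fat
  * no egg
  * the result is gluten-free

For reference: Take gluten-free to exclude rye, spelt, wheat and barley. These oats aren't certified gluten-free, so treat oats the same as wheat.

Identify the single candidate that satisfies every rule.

A: has rolled oats, so not gluten-free — reject
B: has whole egg, so not egg-free — reject
C: not usable as a fat; has soybean, so not soy-free — reject
D: has whole egg, so not egg-free — out
E: has wheat, so not gluten-free — out
F: has egg yolk, so not egg-free; has rice, so not rice-free — reject
G: has tofu, so not soy-free; has rice flour, so not rice-free — out
H: has rice flour, so not rice-free — reject
I: nothing on the exclusion list — OK
J: has rolled oats, so not gluten-free; has whole egg, so not egg-free — no

I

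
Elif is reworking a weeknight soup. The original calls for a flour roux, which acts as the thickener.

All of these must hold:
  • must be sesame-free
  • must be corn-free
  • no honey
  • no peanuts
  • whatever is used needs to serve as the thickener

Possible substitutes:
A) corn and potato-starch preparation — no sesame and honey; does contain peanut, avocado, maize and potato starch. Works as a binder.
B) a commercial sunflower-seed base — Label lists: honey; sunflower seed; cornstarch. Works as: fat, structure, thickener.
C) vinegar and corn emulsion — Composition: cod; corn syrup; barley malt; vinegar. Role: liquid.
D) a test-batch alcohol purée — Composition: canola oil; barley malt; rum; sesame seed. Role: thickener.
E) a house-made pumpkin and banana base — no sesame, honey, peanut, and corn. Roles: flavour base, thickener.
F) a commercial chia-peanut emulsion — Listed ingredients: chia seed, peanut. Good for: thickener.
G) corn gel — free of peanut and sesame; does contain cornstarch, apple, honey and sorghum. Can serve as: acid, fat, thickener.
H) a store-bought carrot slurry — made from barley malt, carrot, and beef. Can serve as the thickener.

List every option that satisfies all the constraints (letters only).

E, H

A: not usable as a thickener; has peanut, so not peanut-free (and 1 more) — no
B: has honey, so not honey-free; has cornstarch, so not corn-free — no
C: not usable as a thickener; has corn syrup, so not corn-free — reject
D: has sesame seed, so not sesame-free — reject
E: no honey, no corn — valid
F: has peanut, so not peanut-free — reject
G: has honey, so not honey-free; has cornstarch, so not corn-free — out
H: every rule checks out — valid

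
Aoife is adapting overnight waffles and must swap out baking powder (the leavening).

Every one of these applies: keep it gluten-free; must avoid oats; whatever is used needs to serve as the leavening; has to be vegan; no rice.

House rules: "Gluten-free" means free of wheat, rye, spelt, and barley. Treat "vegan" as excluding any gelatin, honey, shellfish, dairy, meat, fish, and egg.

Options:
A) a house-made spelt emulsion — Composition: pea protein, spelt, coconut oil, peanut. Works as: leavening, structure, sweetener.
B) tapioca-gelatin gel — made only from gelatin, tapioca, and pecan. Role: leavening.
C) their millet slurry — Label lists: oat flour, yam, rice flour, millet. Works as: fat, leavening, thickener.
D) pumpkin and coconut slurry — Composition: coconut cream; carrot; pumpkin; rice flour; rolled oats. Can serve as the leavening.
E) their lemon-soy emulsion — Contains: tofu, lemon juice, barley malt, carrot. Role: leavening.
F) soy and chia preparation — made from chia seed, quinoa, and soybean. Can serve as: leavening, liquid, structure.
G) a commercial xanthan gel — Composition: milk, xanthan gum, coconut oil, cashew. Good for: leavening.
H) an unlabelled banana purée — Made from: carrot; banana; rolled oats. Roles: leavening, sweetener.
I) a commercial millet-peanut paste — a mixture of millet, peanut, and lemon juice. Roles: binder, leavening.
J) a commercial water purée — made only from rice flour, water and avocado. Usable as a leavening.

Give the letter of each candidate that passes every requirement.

F, I

A: has spelt, so not gluten-free — reject
B: has gelatin, so not vegan — no
C: has oat flour, so not oat-free; has rice flour, so not rice-free — no
D: has rolled oats, so not oat-free; has rice flour, so not rice-free — no
E: has barley malt, so not gluten-free — no
F: only soybean, quinoa, and chia seed; none excluded — keep
G: has milk, so not vegan — no
H: has rolled oats, so not oat-free — no
I: every rule checks out — OK
J: has rice flour, so not rice-free — no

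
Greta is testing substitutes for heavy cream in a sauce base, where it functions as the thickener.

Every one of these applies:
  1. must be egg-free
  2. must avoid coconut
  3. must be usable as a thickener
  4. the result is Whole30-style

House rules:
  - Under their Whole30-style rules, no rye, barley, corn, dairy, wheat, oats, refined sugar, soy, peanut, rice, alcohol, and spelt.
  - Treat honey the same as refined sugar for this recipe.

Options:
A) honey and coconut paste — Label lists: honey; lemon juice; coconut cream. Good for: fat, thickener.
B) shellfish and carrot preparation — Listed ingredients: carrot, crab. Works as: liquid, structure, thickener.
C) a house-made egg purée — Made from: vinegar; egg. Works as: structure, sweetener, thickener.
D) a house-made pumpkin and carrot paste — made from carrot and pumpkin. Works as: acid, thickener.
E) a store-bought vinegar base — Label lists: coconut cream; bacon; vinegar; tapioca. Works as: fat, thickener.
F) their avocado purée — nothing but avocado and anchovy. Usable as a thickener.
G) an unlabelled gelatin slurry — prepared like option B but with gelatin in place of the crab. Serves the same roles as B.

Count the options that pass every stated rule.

A: has honey, so not Whole30-style; has coconut cream, so not coconut-free — no
B: no egg, no coconut — OK
C: has egg, so not egg-free — no
D: only carrot and pumpkin; none excluded — OK
E: has coconut cream, so not coconut-free — out
F: works as a thickener, no coconut, Whole30-style — keep
G: all constraints satisfied — valid

4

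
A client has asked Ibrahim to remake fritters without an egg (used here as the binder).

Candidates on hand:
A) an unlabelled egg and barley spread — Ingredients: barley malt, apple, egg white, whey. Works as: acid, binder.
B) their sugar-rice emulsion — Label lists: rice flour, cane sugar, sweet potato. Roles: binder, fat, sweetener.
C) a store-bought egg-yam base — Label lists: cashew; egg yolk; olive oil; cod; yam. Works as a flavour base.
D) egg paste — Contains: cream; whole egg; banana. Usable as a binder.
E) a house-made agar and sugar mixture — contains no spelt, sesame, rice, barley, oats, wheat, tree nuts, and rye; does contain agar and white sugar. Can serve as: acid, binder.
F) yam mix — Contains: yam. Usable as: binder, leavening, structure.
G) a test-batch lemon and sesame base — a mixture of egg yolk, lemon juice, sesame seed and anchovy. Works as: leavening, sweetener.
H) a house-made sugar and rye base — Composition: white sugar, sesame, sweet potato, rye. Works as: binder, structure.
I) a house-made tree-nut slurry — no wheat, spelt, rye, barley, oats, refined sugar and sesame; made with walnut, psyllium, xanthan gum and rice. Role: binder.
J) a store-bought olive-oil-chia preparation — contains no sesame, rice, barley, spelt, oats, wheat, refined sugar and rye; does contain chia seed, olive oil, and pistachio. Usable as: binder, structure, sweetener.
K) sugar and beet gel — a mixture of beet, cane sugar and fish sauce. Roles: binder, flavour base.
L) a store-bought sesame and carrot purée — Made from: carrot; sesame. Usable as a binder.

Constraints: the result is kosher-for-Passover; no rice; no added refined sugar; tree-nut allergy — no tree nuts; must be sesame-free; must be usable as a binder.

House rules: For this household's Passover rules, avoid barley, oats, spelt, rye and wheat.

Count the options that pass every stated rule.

2

A: has barley malt, so not kosher-for-Passover — reject
B: has rice flour, so not rice-free; has cane sugar, so not no-added-sugar — out
C: not usable as a binder; has cashew, so not tree-nut-free — out
D: every rule checks out — valid
E: has white sugar, so not no-added-sugar — no
F: nothing on the exclusion list — valid
G: not usable as a binder; has sesame seed, so not sesame-free — reject
H: has rye, so not kosher-for-Passover; has white sugar, so not no-added-sugar (and 1 more) — reject
I: has rice, so not rice-free; has walnut, so not tree-nut-free — no
J: has pistachio, so not tree-nut-free — reject
K: has cane sugar, so not no-added-sugar — no
L: has sesame, so not sesame-free — no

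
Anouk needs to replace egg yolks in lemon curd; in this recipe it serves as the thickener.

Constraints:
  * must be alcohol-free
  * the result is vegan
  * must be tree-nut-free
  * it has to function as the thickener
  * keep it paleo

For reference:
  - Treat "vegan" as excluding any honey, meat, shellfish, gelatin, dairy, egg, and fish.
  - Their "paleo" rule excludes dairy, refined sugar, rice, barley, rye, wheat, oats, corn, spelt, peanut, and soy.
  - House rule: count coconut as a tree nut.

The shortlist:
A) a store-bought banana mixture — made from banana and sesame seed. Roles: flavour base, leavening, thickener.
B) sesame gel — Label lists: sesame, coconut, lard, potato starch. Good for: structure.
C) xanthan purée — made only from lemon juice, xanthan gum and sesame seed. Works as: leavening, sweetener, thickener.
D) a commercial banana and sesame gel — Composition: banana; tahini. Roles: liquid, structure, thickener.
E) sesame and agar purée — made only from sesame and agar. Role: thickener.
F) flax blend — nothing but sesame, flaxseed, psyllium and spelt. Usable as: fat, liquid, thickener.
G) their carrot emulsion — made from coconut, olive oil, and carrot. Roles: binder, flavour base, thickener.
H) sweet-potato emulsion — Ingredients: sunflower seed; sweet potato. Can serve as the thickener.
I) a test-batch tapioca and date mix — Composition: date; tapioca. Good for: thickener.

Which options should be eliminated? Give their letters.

B, F, G

A: every rule checks out — keep
B: not usable as a thickener; has lard, so not vegan (and 1 more) — reject
C: all constraints satisfied — valid
D: all constraints satisfied — keep
E: only sesame and agar; none excluded — keep
F: has spelt, so not paleo — no
G: has coconut, so not tree-nut-free — no
H: every rule checks out — keep
I: paleo, vegan — keep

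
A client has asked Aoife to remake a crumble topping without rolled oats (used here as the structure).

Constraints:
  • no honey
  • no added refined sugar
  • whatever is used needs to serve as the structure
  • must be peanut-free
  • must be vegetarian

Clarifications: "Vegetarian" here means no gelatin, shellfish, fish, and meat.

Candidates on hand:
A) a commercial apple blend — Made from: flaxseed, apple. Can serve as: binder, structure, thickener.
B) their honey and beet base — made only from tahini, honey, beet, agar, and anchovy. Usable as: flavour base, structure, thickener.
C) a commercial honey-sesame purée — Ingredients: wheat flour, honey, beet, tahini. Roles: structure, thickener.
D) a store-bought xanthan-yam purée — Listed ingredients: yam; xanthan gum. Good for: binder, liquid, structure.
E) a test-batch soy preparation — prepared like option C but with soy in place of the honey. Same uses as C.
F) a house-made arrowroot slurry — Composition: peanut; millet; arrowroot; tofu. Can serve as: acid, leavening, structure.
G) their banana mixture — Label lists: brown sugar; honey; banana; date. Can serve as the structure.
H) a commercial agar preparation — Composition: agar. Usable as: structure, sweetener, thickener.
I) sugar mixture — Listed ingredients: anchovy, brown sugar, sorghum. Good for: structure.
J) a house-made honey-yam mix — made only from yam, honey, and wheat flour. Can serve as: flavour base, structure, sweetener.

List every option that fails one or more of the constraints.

B, C, F, G, I, J

A: works as a structure, vegetarian, no honey — valid
B: has anchovy, so not vegetarian; has honey, so not honey-free — out
C: has honey, so not honey-free — reject
D: every rule checks out — keep
E: tahini and soy etc. — none of it excluded — valid
F: has peanut, so not peanut-free — reject
G: has honey, so not honey-free; has brown sugar, so not no-added-sugar — out
H: no peanut, vegetarian — keep
I: has anchovy, so not vegetarian; has brown sugar, so not no-added-sugar — out
J: has honey, so not honey-free — reject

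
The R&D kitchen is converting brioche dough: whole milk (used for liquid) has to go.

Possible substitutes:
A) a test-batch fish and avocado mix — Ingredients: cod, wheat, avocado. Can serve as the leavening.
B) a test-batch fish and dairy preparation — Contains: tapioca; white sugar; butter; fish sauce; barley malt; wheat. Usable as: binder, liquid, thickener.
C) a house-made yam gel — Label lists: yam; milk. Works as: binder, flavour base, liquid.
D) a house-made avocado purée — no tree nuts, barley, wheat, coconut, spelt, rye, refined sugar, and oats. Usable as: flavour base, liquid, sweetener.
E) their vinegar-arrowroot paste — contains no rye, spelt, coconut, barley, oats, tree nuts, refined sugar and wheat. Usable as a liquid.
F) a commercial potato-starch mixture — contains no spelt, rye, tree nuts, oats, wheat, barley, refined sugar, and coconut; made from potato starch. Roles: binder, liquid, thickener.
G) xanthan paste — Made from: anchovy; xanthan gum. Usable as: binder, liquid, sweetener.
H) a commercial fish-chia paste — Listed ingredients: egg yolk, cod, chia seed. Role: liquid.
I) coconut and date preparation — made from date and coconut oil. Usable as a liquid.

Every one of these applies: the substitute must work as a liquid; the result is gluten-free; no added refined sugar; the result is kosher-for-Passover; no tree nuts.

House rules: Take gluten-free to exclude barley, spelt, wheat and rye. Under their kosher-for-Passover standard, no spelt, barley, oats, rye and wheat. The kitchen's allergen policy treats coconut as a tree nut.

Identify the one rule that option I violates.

usable as a liquid: satisfied
gluten-free: satisfied
kosher-for-Passover: satisfied
tree-nut-free: has coconut oil — fails
no-added-sugar: satisfied

tree-nut-free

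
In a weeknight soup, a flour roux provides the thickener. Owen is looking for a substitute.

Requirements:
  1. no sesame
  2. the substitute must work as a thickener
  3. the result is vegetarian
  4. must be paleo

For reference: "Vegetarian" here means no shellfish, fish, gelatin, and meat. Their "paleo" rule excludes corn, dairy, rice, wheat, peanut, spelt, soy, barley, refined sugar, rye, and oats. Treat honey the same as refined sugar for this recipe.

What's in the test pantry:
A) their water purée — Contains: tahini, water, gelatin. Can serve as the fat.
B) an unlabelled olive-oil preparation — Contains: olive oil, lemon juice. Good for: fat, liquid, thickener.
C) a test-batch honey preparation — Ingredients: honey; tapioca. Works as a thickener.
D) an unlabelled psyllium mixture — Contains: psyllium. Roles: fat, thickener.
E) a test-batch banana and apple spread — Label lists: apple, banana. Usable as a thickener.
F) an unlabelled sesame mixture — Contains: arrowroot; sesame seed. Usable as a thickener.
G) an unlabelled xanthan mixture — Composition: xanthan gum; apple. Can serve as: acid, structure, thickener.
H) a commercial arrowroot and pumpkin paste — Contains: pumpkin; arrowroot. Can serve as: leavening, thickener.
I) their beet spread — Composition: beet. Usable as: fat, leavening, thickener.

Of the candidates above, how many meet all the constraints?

6

A: not usable as a thickener; has gelatin, so not vegetarian (and 1 more) — no
B: only lemon juice and olive oil; none excluded — valid
C: has honey, so not paleo — out
D: vegetarian, paleo — OK
E: no sesame, vegetarian — keep
F: has sesame seed, so not sesame-free — no
G: works as a thickener, vegetarian, paleo — OK
H: only pumpkin and arrowroot; none excluded — valid
I: no sesame, paleo — keep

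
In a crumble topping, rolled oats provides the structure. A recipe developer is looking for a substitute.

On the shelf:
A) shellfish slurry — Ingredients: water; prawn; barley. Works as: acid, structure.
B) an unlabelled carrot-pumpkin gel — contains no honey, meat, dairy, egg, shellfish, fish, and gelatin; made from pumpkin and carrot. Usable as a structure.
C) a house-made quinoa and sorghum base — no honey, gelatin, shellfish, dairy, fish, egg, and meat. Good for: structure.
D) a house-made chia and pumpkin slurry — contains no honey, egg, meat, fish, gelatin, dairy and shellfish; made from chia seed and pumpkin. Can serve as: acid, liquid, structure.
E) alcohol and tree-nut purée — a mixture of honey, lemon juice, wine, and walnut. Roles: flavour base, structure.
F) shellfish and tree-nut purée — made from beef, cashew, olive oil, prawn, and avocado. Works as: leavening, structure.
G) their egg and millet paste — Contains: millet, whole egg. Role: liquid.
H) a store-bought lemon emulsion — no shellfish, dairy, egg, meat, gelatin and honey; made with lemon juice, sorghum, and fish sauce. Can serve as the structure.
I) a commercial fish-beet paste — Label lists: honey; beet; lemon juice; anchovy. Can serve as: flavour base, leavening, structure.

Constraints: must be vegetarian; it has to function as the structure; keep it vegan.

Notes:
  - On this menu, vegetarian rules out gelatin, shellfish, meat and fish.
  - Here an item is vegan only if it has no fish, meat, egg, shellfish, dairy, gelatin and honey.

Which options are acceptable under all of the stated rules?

A: has prawn, so not vegetarian; has prawn, so not vegan — no
B: works as a structure, vegetarian, vegan — keep
C: nothing on the exclusion list — valid
D: works as a structure, vegetarian, vegan — valid
E: has honey, so not vegan — no
F: has beef, so not vegetarian; has beef, so not vegan — reject
G: not usable as a structure; has whole egg, so not vegan — reject
H: has fish sauce, so not vegetarian; has fish sauce, so not vegan — no
I: has anchovy, so not vegetarian; has anchovy, so not vegan — no

B, C, D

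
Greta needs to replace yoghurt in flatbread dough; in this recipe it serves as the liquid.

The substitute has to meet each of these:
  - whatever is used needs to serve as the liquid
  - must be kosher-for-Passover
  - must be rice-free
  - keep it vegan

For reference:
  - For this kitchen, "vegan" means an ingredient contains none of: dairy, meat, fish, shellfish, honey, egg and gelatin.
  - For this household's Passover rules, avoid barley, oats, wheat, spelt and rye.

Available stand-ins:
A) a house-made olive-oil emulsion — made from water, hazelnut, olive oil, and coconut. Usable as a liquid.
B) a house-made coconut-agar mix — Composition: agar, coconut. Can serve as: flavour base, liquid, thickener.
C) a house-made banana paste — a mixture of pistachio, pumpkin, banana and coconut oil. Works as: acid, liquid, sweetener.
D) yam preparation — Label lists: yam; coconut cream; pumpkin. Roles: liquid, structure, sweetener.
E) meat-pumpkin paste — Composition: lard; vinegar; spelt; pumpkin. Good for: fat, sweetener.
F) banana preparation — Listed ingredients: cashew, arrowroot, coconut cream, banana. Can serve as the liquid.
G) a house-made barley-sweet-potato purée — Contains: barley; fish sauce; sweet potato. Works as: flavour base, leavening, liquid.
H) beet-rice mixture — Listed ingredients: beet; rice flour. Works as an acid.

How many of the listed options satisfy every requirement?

5

A: all constraints satisfied — keep
B: all constraints satisfied — valid
C: coconut oil and pistachio etc. — none of it excluded — valid
D: only coconut cream, pumpkin and yam; none excluded — keep
E: not usable as a liquid; has lard, so not vegan (and 1 more) — out
F: kosher-for-Passover, vegan — OK
G: has fish sauce, so not vegan; has barley, so not kosher-for-Passover — no
H: not usable as a liquid; has rice flour, so not rice-free — no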